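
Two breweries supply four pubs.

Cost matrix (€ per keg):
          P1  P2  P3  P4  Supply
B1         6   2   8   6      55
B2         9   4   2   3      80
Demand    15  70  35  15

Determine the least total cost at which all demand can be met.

Optimal allocation:
  B1->P1: 15 × €6 = €90
  B1->P2: 40 × €2 = €80
  B2->P2: 30 × €4 = €120
  B2->P3: 35 × €2 = €70
  B2->P4: 15 × €3 = €45
Total = 90 + 80 + 120 + 70 + 45 = €405.
(Supply check: B1 ships 55; B2 ships 80.)

405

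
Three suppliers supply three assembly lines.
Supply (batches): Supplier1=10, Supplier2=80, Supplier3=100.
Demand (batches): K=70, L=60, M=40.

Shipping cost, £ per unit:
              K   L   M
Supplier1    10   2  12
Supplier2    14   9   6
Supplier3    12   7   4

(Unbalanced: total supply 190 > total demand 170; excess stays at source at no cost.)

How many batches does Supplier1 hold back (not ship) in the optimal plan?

Minimum-cost shipments:
  Supplier1->L: 10 × £2 = £20
  Supplier2->K: 10 × £14 = £140
  Supplier2->L: 50 × £9 = £450
  Supplier3->K: 60 × £12 = £720
  Supplier3->M: 40 × £4 = £160
Total cost = £1490.
Supplier1 ships 10 of its 10, leaving 0.

0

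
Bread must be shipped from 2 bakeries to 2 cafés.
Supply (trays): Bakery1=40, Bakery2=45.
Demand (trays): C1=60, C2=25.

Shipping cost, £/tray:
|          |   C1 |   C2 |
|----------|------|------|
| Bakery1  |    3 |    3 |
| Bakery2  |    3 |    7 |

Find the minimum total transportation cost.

255

An optimal shipping plan:
  Bakery1–C1: 15 trays
  Bakery1–C2: 25 trays
  Bakery2–C1: 45 trays
Total cost = £255.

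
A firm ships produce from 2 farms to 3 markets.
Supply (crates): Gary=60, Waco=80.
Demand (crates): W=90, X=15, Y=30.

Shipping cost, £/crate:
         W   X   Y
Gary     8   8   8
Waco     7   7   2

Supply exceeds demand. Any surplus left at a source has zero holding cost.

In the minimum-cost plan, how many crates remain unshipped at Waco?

0

An optimal plan:
  Gary->W: 40 × £8 = £320
  Gary->X: 15 × £8 = £120
  Waco->W: 50 × £7 = £350
  Waco->Y: 30 × £2 = £60
Total cost = £850.
Waco ships 80 of its 80, leaving 0.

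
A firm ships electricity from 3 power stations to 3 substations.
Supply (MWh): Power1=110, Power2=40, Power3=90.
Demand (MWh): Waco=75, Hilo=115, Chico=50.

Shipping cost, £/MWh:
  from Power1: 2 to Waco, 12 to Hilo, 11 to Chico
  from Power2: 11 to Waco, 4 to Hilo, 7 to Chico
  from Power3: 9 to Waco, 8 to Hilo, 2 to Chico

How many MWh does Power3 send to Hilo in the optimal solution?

40

Optimal shipments:
  Power1 to Waco: 75 × £2 = £150
  Power1 to Hilo: 35 × £12 = £420
  Power2 to Hilo: 40 × £4 = £160
  Power3 to Hilo: 40 × £8 = £320
  Power3 to Chico: 50 × £2 = £100
Total cost = £1150.
So Power3→Hilo carries 40 MWh.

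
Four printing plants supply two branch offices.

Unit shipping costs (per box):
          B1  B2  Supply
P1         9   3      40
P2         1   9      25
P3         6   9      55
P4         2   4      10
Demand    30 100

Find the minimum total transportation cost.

Optimal allocation:
  P1→B2: 40 × 3 = 120
  P2→B1: 25 × 1 = 25
  P3→B1: 5 × 6 = 30
  P3→B2: 50 × 9 = 450
  P4→B2: 10 × 4 = 40
Total = 120 + 25 + 30 + 450 + 40 = 665.
(Supply check: P1 ships 40; P2 ships 25; P3 ships 55; P4 ships 10.)

665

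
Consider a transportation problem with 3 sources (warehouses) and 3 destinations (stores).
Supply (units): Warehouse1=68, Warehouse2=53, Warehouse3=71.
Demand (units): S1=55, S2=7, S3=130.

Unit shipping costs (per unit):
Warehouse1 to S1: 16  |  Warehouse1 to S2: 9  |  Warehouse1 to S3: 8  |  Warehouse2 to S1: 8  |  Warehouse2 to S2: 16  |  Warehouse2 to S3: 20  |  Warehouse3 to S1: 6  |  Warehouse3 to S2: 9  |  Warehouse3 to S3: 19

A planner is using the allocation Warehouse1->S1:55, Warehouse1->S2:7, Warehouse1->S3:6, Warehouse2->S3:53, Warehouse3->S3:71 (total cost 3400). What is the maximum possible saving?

Current plan cost = 55·16 + 7·9 + 6·8 + 53·20 + 71·19 = 3400.
Optimal plan:
  Warehouse1->S3: 68 × 8 = 544
  Warehouse2->S3: 53 × 20 = 1060
  Warehouse3->S1: 55 × 6 = 330
  Warehouse3->S2: 7 × 9 = 63
  Warehouse3->S3: 9 × 19 = 171
Optimal cost = 2168.
Saving = 3400 − 2168 = 1232.

1232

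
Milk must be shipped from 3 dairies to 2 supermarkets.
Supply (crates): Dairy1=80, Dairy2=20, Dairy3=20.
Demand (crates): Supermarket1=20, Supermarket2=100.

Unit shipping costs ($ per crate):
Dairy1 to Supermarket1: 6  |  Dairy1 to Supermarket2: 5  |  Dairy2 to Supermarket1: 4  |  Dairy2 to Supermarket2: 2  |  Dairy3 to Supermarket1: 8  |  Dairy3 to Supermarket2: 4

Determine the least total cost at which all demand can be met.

540

Optimal allocation:
  Dairy1 to Supermarket1: 20 × $6 = $120
  Dairy1 to Supermarket2: 60 × $5 = $300
  Dairy2 to Supermarket2: 20 × $2 = $40
  Dairy3 to Supermarket2: 20 × $4 = $80
Total = 120 + 300 + 40 + 80 = $540.
(Supply check: Dairy1 ships 80; Dairy2 ships 20; Dairy3 ships 20.)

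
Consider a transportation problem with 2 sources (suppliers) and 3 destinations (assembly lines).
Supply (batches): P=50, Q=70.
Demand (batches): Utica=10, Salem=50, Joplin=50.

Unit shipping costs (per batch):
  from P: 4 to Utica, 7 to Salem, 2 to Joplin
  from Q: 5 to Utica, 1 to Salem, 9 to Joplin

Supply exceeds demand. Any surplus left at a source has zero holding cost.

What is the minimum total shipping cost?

200

Optimal allocation:
  P->Joplin: 50 batches
  Q->Utica: 10 batches
  Q->Salem: 50 batches
Total cost = 200.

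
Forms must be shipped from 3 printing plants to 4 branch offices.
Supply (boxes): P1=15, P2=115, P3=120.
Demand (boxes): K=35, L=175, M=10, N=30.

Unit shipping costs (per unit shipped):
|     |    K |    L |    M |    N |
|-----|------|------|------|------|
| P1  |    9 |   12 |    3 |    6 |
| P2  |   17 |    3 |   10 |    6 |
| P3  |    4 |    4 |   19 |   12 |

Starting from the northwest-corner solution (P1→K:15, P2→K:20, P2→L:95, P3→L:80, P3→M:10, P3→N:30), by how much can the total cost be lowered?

Current plan cost = 15·9 + 20·17 + 95·3 + 80·4 + 10·19 + 30·12 = 1630.
Optimal plan:
  P1–M: 10 × 3 = 30
  P1–N: 5 × 6 = 30
  P2–L: 90 × 3 = 270
  P2–N: 25 × 6 = 150
  P3–K: 35 × 4 = 140
  P3–L: 85 × 4 = 340
Optimal cost = 960.
Saving = 1630 − 960 = 670.

670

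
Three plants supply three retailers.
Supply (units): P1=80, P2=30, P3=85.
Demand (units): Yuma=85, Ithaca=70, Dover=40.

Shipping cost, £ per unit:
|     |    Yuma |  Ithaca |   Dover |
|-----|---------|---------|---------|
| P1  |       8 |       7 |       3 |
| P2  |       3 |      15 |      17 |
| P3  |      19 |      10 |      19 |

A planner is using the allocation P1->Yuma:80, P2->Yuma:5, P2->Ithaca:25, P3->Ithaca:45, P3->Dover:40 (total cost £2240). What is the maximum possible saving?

Current plan cost = 80·8 + 5·3 + 25·15 + 45·10 + 40·19 = £2240.
Optimal plan:
  P1→Yuma: 40 × £8 = £320
  P1→Dover: 40 × £3 = £120
  P2→Yuma: 30 × £3 = £90
  P3→Yuma: 15 × £19 = £285
  P3→Ithaca: 70 × £10 = £700
Optimal cost = £1515.
Saving = 2240 − 1515 = £725.

725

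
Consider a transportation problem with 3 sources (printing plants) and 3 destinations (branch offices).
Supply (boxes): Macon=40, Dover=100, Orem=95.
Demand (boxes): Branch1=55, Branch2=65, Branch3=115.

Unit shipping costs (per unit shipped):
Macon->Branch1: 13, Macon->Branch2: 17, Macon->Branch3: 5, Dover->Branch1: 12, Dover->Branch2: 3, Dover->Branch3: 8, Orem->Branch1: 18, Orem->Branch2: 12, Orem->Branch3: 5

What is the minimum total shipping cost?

1450

Optimal allocation:
  Macon–Branch1: 20 × 13 = 260
  Macon–Branch3: 20 × 5 = 100
  Dover–Branch1: 35 × 12 = 420
  Dover–Branch2: 65 × 3 = 195
  Orem–Branch3: 95 × 5 = 475
Total = 260 + 100 + 420 + 195 + 475 = 1450.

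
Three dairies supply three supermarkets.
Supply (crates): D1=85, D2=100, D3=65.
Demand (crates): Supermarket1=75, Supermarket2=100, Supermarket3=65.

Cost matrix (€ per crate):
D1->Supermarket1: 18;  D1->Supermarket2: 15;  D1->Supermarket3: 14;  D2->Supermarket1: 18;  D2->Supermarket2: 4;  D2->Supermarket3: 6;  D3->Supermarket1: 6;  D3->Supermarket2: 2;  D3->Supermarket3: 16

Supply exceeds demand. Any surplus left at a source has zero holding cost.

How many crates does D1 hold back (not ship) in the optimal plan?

10

Minimum-cost shipments:
  D1->Supermarket1: 10 × €18 = €180
  D1->Supermarket3: 65 × €14 = €910
  D2->Supermarket2: 100 × €4 = €400
  D3->Supermarket1: 65 × €6 = €390
Total cost = €1880.
D1 ships 75 of its 85, leaving 10.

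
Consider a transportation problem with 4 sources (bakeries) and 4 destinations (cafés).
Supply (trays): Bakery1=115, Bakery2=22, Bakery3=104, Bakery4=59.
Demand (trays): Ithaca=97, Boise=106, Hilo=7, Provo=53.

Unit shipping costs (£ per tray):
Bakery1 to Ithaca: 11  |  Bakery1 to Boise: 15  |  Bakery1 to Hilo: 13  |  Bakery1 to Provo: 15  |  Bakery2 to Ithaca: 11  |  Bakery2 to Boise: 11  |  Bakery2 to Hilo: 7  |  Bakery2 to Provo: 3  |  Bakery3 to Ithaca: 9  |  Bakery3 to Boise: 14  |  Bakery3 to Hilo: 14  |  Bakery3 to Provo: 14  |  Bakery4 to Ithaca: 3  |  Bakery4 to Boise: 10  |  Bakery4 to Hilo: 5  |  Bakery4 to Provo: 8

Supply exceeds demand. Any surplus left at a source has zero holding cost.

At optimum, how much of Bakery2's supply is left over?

Minimum-cost shipments:
  Bakery1 to Boise: 78 trays
  Bakery2 to Provo: 22 trays
  Bakery3 to Ithaca: 45 trays
  Bakery3 to Boise: 28 trays
  Bakery3 to Provo: 31 trays
  Bakery4 to Ithaca: 52 trays
  Bakery4 to Hilo: 7 trays
Total cost = £2658.
Bakery2 ships 22 of its 22, leaving 0.

0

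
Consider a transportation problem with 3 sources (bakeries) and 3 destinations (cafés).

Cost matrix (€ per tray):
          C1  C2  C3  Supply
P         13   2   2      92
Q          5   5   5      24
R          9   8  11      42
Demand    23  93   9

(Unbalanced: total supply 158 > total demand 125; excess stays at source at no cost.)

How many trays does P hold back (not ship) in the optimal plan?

Minimum-cost shipments:
  P to C2: 84 × €2 = €168
  P to C3: 8 × €2 = €16
  Q to C1: 23 × €5 = €115
  Q to C3: 1 × €5 = €5
  R to C2: 9 × €8 = €72
Total cost = €376.
P ships 92 of its 92, leaving 0.

0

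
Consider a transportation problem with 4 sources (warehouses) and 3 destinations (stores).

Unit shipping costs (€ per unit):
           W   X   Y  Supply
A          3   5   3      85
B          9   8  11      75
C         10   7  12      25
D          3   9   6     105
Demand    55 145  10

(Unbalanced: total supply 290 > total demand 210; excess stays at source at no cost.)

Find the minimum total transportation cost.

1105

Optimal allocation:
  A→X: 85 × €5 = €425
  B→X: 35 × €8 = €280
  C→X: 25 × €7 = €175
  D→W: 55 × €3 = €165
  D→Y: 10 × €6 = €60
Total = 425 + 280 + 175 + 165 + 60 = €1105.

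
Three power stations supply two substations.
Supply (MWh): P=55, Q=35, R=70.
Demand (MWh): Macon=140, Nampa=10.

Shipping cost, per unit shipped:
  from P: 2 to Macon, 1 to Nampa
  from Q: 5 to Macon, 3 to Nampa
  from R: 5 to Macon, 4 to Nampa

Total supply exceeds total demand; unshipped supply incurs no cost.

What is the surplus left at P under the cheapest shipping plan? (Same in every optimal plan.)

An optimal plan:
  P–Macon: 55 × 2 = 110
  Q–Macon: 15 × 5 = 75
  Q–Nampa: 10 × 3 = 30
  R–Macon: 70 × 5 = 350
Total cost = 565.
P ships 55 of its 55, leaving 0.

0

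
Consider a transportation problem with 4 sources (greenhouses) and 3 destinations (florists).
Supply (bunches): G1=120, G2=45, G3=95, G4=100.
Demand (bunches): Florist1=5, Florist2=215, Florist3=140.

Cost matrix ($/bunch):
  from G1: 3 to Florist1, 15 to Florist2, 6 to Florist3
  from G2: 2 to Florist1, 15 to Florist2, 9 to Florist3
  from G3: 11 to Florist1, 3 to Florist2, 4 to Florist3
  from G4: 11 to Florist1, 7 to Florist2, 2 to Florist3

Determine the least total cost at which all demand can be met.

2195

A cheapest plan:
  G1→Florist3: 120 bunches
  G2→Florist1: 5 bunches
  G2→Florist2: 20 bunches
  G2→Florist3: 20 bunches
  G3→Florist2: 95 bunches
  G4→Florist2: 100 bunches
Total cost = $2195.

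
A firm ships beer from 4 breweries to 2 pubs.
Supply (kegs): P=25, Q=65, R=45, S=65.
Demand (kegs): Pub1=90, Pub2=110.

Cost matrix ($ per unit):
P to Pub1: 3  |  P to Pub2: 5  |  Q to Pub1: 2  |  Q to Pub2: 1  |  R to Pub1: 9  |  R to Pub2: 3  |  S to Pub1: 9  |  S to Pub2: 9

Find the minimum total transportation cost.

860

A cheapest plan:
  P–Pub1: 25 × $3 = $75
  Q–Pub2: 65 × $1 = $65
  R–Pub2: 45 × $3 = $135
  S–Pub1: 65 × $9 = $585
Total = 75 + 65 + 135 + 585 = $860.
(Supply check: P ships 25; Q ships 65; R ships 45; S ships 65.)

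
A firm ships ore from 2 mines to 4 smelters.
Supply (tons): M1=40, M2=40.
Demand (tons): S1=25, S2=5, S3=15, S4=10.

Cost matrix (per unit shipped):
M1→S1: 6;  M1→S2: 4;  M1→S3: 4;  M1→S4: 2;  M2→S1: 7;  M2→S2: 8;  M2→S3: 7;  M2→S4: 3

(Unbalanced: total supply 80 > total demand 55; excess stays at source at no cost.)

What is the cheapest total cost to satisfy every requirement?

Optimal allocation:
  M1 to S1: 20 × 6 = 120
  M1 to S2: 5 × 4 = 20
  M1 to S3: 15 × 4 = 60
  M2 to S1: 5 × 7 = 35
  M2 to S4: 10 × 3 = 30
Total = 120 + 20 + 60 + 35 + 30 = 265.

265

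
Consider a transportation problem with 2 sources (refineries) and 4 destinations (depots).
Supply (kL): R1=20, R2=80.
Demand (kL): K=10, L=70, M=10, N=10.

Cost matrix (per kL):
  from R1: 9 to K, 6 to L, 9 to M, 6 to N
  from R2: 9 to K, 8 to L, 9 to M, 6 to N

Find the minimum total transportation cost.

760

Optimal allocation:
  R1–L: 20 kL
  R2–K: 10 kL
  R2–L: 50 kL
  R2–M: 10 kL
  R2–N: 10 kL
Total cost = 760.
(Supply check: R1 ships 20; R2 ships 80.)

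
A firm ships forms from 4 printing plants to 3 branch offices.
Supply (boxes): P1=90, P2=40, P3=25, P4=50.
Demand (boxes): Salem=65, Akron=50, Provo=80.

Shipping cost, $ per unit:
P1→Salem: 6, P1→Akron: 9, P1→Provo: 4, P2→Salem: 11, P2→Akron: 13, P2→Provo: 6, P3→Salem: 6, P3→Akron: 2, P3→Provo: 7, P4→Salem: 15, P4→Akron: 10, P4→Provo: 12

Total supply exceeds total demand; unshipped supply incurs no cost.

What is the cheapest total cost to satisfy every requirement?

1210

A cheapest plan:
  P1 to Salem: 50 × $6 = $300
  P1 to Provo: 40 × $4 = $160
  P2 to Provo: 40 × $6 = $240
  P3 to Salem: 15 × $6 = $90
  P3 to Akron: 10 × $2 = $20
  P4 to Akron: 40 × $10 = $400
Total = 300 + 160 + 240 + 90 + 20 + 400 = $1210.
(Supply check: P1 ships 90; P2 ships 40; P3 ships 25; P4 ships 40.)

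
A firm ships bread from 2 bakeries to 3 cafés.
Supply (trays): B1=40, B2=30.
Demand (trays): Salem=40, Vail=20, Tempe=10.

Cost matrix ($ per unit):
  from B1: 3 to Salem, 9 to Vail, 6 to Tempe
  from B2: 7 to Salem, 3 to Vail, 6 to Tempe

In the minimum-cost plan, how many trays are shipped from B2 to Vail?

20

Optimal shipments:
  B1–Salem: 40 × $3 = $120
  B2–Vail: 20 × $3 = $60
  B2–Tempe: 10 × $6 = $60
Total cost = $240.
So B2→Vail carries 20 trays.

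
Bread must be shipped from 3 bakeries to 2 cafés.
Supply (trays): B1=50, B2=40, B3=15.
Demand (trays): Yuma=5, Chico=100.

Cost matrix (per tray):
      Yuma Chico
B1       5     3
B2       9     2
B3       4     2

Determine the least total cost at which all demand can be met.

270

A cheapest plan:
  B1–Yuma: 5 × 5 = 25
  B1–Chico: 45 × 3 = 135
  B2–Chico: 40 × 2 = 80
  B3–Chico: 15 × 2 = 30
Total = 25 + 135 + 80 + 30 = 270.
(Supply check: B1 ships 50; B2 ships 40; B3 ships 15.)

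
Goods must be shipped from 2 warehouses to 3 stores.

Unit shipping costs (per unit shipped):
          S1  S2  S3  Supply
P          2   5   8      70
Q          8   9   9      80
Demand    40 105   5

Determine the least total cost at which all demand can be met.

Optimal allocation:
  P→S1: 40 × 2 = 80
  P→S2: 30 × 5 = 150
  Q→S2: 75 × 9 = 675
  Q→S3: 5 × 9 = 45
Total = 80 + 150 + 675 + 45 = 950.

950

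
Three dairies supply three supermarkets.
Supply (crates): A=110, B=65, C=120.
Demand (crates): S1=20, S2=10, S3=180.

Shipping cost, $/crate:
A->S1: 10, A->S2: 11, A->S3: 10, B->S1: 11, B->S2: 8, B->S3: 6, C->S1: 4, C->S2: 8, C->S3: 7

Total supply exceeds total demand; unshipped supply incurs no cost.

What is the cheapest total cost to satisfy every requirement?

One minimum-cost allocation:
  A->S2: 10 × $11 = $110
  A->S3: 15 × $10 = $150
  B->S3: 65 × $6 = $390
  C->S1: 20 × $4 = $80
  C->S3: 100 × $7 = $700
Total = 110 + 150 + 390 + 80 + 700 = $1430.
(Supply check: A ships 25; B ships 65; C ships 120.)

1430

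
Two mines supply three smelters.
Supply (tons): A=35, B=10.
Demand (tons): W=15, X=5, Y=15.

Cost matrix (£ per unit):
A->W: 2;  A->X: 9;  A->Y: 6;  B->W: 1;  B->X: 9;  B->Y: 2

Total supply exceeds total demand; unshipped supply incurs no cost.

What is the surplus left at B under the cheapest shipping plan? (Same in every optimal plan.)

0

An optimal plan:
  A–W: 15 × £2 = £30
  A–X: 5 × £9 = £45
  A–Y: 5 × £6 = £30
  B–Y: 10 × £2 = £20
Total cost = £125.
B ships 10 of its 10, leaving 0.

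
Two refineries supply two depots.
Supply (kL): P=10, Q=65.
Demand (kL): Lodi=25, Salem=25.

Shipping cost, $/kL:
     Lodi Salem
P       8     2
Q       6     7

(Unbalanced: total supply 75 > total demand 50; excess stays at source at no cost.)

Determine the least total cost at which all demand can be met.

A cheapest plan:
  P–Salem: 10 × $2 = $20
  Q–Lodi: 25 × $6 = $150
  Q–Salem: 15 × $7 = $105
Total = 20 + 150 + 105 = $275.
(Supply check: P ships 10; Q ships 40.)

275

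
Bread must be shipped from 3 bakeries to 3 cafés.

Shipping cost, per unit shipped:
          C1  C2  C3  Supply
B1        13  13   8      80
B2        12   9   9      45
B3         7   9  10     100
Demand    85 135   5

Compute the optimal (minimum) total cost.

One minimum-cost allocation:
  B1→C2: 75 × 13 = 975
  B1→C3: 5 × 8 = 40
  B2→C2: 45 × 9 = 405
  B3→C1: 85 × 7 = 595
  B3→C2: 15 × 9 = 135
Total = 975 + 40 + 405 + 595 + 135 = 2150.

2150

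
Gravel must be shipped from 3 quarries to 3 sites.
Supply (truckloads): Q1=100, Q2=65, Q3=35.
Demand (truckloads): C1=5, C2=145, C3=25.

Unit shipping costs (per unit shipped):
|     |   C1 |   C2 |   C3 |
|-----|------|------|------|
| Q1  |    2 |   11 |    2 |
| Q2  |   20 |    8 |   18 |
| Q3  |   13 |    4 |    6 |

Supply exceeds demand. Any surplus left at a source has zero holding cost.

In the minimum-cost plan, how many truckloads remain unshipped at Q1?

25

Minimum-cost shipments:
  Q1 to C1: 5 × 2 = 10
  Q1 to C2: 45 × 11 = 495
  Q1 to C3: 25 × 2 = 50
  Q2 to C2: 65 × 8 = 520
  Q3 to C2: 35 × 4 = 140
Total cost = 1215.
Q1 ships 75 of its 100, leaving 25.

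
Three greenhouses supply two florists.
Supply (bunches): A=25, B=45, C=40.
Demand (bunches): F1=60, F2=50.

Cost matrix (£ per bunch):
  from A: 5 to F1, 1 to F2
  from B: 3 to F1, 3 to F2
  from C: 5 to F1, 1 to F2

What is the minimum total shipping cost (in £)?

An optimal shipping plan:
  A->F1: 15 × £5 = £75
  A->F2: 10 × £1 = £10
  B->F1: 45 × £3 = £135
  C->F2: 40 × £1 = £40
Total = 75 + 10 + 135 + 40 = £260.

260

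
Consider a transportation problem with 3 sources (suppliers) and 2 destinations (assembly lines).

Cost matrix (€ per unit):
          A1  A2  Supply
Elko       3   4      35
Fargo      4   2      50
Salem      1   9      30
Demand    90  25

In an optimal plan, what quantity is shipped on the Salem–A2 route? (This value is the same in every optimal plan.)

0

The minimum-cost plan:
  Elko–A1: 35 batches
  Fargo–A1: 25 batches
  Fargo–A2: 25 batches
  Salem–A1: 30 batches
Total cost = €285.
The route Salem→A2 is not used.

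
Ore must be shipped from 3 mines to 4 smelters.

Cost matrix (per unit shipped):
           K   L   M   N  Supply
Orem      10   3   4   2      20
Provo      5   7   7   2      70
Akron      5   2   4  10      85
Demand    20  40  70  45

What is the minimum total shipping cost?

565

Optimal allocation:
  Orem→M: 20 tons
  Provo→K: 20 tons
  Provo→M: 5 tons
  Provo→N: 45 tons
  Akron→L: 40 tons
  Akron→M: 45 tons
Total cost = 565.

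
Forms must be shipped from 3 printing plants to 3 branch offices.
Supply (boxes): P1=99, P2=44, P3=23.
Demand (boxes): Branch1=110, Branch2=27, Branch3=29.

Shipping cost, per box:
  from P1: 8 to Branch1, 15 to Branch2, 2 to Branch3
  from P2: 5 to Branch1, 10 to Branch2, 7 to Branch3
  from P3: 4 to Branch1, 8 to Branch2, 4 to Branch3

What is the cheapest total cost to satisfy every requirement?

One minimum-cost allocation:
  P1 to Branch1: 70 × 8 = 560
  P1 to Branch3: 29 × 2 = 58
  P2 to Branch1: 40 × 5 = 200
  P2 to Branch2: 4 × 10 = 40
  P3 to Branch2: 23 × 8 = 184
Total = 560 + 58 + 200 + 40 + 184 = 1042.

1042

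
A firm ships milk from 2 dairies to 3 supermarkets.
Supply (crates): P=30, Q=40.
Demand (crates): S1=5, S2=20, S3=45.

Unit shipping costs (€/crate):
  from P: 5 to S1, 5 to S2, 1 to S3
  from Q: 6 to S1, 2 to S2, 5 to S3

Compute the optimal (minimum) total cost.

An optimal shipping plan:
  P to S3: 30 × €1 = €30
  Q to S1: 5 × €6 = €30
  Q to S2: 20 × €2 = €40
  Q to S3: 15 × €5 = €75
Total = 30 + 30 + 40 + 75 = €175.

175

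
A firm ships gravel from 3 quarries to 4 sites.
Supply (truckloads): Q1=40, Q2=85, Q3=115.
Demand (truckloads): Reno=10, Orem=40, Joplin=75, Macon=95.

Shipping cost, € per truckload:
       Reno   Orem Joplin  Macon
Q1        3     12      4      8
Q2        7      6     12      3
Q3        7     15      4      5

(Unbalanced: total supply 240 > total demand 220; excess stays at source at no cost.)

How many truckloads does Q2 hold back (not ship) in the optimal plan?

0

Minimum-cost shipments:
  Q1 to Reno: 10 × €3 = €30
  Q1 to Joplin: 30 × €4 = €120
  Q2 to Orem: 40 × €6 = €240
  Q2 to Macon: 45 × €3 = €135
  Q3 to Joplin: 45 × €4 = €180
  Q3 to Macon: 50 × €5 = €250
Total cost = €955.
Q2 ships 85 of its 85, leaving 0.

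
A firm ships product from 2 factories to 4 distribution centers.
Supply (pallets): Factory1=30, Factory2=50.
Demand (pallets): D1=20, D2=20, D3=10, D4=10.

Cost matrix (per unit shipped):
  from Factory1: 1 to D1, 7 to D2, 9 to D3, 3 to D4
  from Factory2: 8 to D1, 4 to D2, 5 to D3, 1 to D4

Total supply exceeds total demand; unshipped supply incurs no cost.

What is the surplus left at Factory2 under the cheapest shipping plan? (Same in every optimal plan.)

10

Minimum-cost shipments:
  Factory1–D1: 20 × 1 = 20
  Factory2–D2: 20 × 4 = 80
  Factory2–D3: 10 × 5 = 50
  Factory2–D4: 10 × 1 = 10
Total cost = 160.
Factory2 ships 40 of its 50, leaving 10.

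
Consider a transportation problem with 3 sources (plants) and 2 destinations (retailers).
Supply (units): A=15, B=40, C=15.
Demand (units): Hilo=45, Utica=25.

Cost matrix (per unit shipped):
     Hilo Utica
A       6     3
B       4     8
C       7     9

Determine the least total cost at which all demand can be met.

An optimal shipping plan:
  A->Utica: 15 units
  B->Hilo: 40 units
  C->Hilo: 5 units
  C->Utica: 10 units
Total cost = 330.

330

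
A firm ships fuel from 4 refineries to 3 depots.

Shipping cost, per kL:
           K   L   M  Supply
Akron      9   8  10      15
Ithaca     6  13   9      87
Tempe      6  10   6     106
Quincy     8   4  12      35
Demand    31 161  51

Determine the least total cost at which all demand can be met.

One minimum-cost allocation:
  Akron–L: 15 × 8 = 120
  Ithaca–K: 31 × 6 = 186
  Ithaca–L: 56 × 13 = 728
  Tempe–L: 55 × 10 = 550
  Tempe–M: 51 × 6 = 306
  Quincy–L: 35 × 4 = 140
Total = 120 + 186 + 728 + 550 + 306 + 140 = 2030.

2030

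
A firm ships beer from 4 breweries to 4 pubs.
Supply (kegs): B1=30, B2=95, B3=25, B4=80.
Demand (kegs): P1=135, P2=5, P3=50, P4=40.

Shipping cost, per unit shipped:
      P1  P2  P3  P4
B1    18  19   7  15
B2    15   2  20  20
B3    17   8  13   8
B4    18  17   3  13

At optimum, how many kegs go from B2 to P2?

Optimal shipments:
  B1->P1: 30 kegs
  B2->P1: 90 kegs
  B2->P2: 5 kegs
  B3->P4: 25 kegs
  B4->P1: 15 kegs
  B4->P3: 50 kegs
  B4->P4: 15 kegs
Total cost = 2715.
So B2→P2 carries 5 kegs.

5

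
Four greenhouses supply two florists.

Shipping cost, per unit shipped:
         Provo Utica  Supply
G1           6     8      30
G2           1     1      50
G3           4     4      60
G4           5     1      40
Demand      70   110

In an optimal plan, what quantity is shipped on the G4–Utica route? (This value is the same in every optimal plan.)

40

Solving gives:
  G1→Provo: 30 × 6 = 180
  G2→Provo: 40 × 1 = 40
  G2→Utica: 10 × 1 = 10
  G3→Utica: 60 × 4 = 240
  G4→Utica: 40 × 1 = 40
Total cost = 510.
So G4→Utica carries 40 bunches.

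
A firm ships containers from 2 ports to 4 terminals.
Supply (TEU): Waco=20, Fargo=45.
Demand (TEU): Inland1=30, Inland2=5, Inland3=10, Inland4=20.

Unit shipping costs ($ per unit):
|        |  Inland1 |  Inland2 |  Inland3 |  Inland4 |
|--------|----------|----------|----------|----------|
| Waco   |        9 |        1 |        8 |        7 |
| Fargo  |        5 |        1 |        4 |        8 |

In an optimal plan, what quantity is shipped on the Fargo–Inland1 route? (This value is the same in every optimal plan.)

30

Optimal shipments:
  Waco to Inland4: 20 TEU
  Fargo to Inland1: 30 TEU
  Fargo to Inland2: 5 TEU
  Fargo to Inland3: 10 TEU
Total cost = $335.
So Fargo→Inland1 carries 30 TEU.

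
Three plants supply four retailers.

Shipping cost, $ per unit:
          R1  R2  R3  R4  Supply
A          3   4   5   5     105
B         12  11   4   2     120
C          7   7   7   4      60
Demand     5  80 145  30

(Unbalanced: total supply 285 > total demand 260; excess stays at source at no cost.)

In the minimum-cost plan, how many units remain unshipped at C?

25

An optimal plan:
  A→R1: 5 × $3 = $15
  A→R2: 80 × $4 = $320
  A→R3: 20 × $5 = $100
  B→R3: 120 × $4 = $480
  C→R3: 5 × $7 = $35
  C→R4: 30 × $4 = $120
Total cost = $1070.
C ships 35 of its 60, leaving 25.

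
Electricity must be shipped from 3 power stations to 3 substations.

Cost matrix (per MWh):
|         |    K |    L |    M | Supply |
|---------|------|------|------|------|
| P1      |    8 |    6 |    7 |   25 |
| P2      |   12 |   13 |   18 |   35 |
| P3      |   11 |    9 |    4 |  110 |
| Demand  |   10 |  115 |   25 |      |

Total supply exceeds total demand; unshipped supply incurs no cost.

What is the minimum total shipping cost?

An optimal shipping plan:
  P1→L: 25 × 6 = 150
  P2→K: 10 × 12 = 120
  P2→L: 5 × 13 = 65
  P3→L: 85 × 9 = 765
  P3→M: 25 × 4 = 100
Total = 150 + 120 + 65 + 765 + 100 = 1200.
(Supply check: P1 ships 25; P2 ships 15; P3 ships 110.)

1200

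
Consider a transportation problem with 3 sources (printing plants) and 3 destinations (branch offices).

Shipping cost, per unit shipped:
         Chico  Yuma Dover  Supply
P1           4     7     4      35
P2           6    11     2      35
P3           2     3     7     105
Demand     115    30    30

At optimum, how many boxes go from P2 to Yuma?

Solving gives:
  P1→Chico: 35 × 4 = 140
  P2→Chico: 5 × 6 = 30
  P2→Dover: 30 × 2 = 60
  P3→Chico: 75 × 2 = 150
  P3→Yuma: 30 × 3 = 90
Total cost = 470.
The route P2→Yuma is not used.

0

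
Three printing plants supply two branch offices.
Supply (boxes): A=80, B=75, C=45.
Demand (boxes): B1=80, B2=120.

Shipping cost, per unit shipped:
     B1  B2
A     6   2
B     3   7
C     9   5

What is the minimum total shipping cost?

630

An optimal shipping plan:
  A–B1: 5 × 6 = 30
  A–B2: 75 × 2 = 150
  B–B1: 75 × 3 = 225
  C–B2: 45 × 5 = 225
Total = 30 + 150 + 225 + 225 = 630.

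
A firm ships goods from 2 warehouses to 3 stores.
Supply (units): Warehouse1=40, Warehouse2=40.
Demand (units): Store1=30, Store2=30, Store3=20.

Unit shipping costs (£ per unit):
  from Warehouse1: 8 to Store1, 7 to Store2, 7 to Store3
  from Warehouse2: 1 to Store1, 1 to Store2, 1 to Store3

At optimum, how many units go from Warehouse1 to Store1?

Optimal shipments:
  Warehouse1→Store2: 30 × £7 = £210
  Warehouse1→Store3: 10 × £7 = £70
  Warehouse2→Store1: 30 × £1 = £30
  Warehouse2→Store3: 10 × £1 = £10
Total cost = £320.
The route Warehouse1→Store1 is not used.

0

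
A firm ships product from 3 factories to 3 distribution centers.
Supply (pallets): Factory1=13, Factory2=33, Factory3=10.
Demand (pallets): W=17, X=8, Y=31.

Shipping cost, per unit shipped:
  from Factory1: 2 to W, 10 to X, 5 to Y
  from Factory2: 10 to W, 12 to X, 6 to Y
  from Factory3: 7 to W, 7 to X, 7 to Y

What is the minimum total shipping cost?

A cheapest plan:
  Factory1→W: 13 pallets
  Factory2→W: 2 pallets
  Factory2→Y: 31 pallets
  Factory3→W: 2 pallets
  Factory3→X: 8 pallets
Total cost = 302.

302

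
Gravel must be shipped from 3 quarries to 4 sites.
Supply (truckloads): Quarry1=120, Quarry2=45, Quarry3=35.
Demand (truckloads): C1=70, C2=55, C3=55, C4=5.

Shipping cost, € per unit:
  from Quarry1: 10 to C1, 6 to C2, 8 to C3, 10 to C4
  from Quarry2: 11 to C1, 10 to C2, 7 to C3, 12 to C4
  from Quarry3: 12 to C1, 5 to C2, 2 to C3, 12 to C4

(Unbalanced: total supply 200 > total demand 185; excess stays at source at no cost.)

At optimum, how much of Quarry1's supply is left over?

An optimal plan:
  Quarry1–C1: 60 × €10 = €600
  Quarry1–C2: 55 × €6 = €330
  Quarry1–C4: 5 × €10 = €50
  Quarry2–C1: 10 × €11 = €110
  Quarry2–C3: 20 × €7 = €140
  Quarry3–C3: 35 × €2 = €70
Total cost = €1300.
Quarry1 ships 120 of its 120, leaving 0.

0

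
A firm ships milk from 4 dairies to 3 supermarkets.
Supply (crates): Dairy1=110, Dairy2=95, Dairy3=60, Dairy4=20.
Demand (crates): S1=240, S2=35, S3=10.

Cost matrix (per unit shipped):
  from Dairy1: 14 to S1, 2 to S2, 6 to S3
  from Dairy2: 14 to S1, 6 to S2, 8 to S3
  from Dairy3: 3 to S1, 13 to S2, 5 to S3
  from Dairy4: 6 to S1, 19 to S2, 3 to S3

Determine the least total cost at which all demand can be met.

One minimum-cost allocation:
  Dairy1→S1: 65 × 14 = 910
  Dairy1→S2: 35 × 2 = 70
  Dairy1→S3: 10 × 6 = 60
  Dairy2→S1: 95 × 14 = 1330
  Dairy3→S1: 60 × 3 = 180
  Dairy4→S1: 20 × 6 = 120
Total = 910 + 70 + 60 + 1330 + 180 + 120 = 2670.
(Supply check: Dairy1 ships 110; Dairy2 ships 95; Dairy3 ships 60; Dairy4 ships 20.)

2670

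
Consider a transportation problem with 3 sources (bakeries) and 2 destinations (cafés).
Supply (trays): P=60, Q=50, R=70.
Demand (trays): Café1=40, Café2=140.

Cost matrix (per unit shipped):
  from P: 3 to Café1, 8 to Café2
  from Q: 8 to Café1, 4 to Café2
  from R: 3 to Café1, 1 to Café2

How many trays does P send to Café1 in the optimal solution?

Optimal shipments:
  P to Café1: 40 trays
  P to Café2: 20 trays
  Q to Café2: 50 trays
  R to Café2: 70 trays
Total cost = 550.
So P→Café1 carries 40 trays.

40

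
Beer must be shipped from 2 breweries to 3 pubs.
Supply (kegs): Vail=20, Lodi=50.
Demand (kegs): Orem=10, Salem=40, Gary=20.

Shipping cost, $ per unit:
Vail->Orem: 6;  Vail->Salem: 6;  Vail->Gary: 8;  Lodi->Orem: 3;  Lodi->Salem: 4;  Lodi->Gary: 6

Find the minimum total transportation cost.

350

An optimal shipping plan:
  Vail to Salem: 20 × $6 = $120
  Lodi to Orem: 10 × $3 = $30
  Lodi to Salem: 20 × $4 = $80
  Lodi to Gary: 20 × $6 = $120
Total = 120 + 30 + 80 + 120 = $350.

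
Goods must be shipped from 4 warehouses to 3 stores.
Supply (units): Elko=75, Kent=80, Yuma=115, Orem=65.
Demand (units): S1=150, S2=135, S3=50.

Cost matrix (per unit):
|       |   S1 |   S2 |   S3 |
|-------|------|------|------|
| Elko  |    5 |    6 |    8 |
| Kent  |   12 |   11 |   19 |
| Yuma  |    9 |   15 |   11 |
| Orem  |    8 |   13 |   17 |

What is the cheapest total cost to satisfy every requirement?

2965

One minimum-cost allocation:
  Elko to S1: 20 × 5 = 100
  Elko to S2: 55 × 6 = 330
  Kent to S2: 80 × 11 = 880
  Yuma to S1: 65 × 9 = 585
  Yuma to S3: 50 × 11 = 550
  Orem to S1: 65 × 8 = 520
Total = 100 + 330 + 880 + 585 + 550 + 520 = 2965.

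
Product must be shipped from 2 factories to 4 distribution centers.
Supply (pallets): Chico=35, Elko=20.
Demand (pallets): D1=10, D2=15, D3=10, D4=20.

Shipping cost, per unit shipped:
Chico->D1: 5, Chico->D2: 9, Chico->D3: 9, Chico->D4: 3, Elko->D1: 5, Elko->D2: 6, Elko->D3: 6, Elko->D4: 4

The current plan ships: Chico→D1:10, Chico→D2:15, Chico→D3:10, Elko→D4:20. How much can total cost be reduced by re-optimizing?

80

Current plan cost = 10·5 + 15·9 + 10·9 + 20·4 = 355.
Optimal plan:
  Chico to D1: 10 × 5 = 50
  Chico to D2: 5 × 9 = 45
  Chico to D4: 20 × 3 = 60
  Elko to D2: 10 × 6 = 60
  Elko to D3: 10 × 6 = 60
Optimal cost = 275.
Saving = 355 − 275 = 80.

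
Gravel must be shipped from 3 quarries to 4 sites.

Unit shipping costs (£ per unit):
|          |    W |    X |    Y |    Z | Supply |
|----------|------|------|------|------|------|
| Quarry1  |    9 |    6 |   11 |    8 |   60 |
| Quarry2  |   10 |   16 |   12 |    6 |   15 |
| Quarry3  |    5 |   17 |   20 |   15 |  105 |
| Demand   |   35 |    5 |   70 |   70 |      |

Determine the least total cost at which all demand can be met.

2025

An optimal shipping plan:
  Quarry1–X: 5 × £6 = £30
  Quarry1–Y: 55 × £11 = £605
  Quarry2–Z: 15 × £6 = £90
  Quarry3–W: 35 × £5 = £175
  Quarry3–Y: 15 × £20 = £300
  Quarry3–Z: 55 × £15 = £825
Total = 30 + 605 + 90 + 175 + 300 + 825 = £2025.
(Supply check: Quarry1 ships 60; Quarry2 ships 15; Quarry3 ships 105.)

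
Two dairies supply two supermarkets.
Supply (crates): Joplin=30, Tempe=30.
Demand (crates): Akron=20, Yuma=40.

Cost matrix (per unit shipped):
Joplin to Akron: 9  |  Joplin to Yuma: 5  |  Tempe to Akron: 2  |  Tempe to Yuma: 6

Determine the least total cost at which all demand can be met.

Optimal allocation:
  Joplin->Yuma: 30 crates
  Tempe->Akron: 20 crates
  Tempe->Yuma: 10 crates
Total cost = 250.
(Supply check: Joplin ships 30; Tempe ships 30.)

250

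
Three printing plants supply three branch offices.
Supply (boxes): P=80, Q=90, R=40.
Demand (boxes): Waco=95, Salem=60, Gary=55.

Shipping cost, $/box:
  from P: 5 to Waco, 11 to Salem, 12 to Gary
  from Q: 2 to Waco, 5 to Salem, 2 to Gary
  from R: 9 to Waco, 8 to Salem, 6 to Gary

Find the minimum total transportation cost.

960

One minimum-cost allocation:
  P to Waco: 80 × $5 = $400
  Q to Waco: 15 × $2 = $30
  Q to Salem: 20 × $5 = $100
  Q to Gary: 55 × $2 = $110
  R to Salem: 40 × $8 = $320
Total = 400 + 30 + 100 + 110 + 320 = $960.
(Supply check: P ships 80; Q ships 90; R ships 40.)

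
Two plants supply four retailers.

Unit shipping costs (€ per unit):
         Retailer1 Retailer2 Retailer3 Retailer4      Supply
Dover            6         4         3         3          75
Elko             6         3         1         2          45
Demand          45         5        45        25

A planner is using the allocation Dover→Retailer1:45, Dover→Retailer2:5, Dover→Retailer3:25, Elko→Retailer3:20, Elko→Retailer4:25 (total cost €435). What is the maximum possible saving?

25

Current plan cost = 45·6 + 5·4 + 25·3 + 20·1 + 25·2 = €435.
Optimal plan:
  Dover→Retailer1: 45 × €6 = €270
  Dover→Retailer2: 5 × €4 = €20
  Dover→Retailer4: 25 × €3 = €75
  Elko→Retailer3: 45 × €1 = €45
Optimal cost = €410.
Saving = 435 − 410 = €25.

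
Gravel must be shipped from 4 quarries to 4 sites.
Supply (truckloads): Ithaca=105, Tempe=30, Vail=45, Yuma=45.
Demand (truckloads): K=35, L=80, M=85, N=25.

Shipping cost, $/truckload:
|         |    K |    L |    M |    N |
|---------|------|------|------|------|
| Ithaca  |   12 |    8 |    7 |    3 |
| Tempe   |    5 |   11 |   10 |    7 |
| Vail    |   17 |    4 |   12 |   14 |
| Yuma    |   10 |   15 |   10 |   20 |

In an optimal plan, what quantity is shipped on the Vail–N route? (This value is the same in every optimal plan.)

0

The minimum-cost plan:
  Ithaca to L: 35 × $8 = $280
  Ithaca to M: 45 × $7 = $315
  Ithaca to N: 25 × $3 = $75
  Tempe to K: 30 × $5 = $150
  Vail to L: 45 × $4 = $180
  Yuma to K: 5 × $10 = $50
  Yuma to M: 40 × $10 = $400
Total cost = $1450.
The route Vail→N is not used.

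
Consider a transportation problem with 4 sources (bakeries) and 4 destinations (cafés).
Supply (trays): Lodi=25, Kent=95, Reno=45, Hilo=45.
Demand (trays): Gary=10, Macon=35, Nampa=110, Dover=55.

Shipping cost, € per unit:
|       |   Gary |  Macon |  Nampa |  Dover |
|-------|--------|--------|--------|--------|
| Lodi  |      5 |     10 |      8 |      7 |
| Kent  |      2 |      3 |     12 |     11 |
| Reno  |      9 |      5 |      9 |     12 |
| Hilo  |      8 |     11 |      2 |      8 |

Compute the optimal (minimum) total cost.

An optimal shipping plan:
  Lodi→Nampa: 20 × €8 = €160
  Lodi→Dover: 5 × €7 = €35
  Kent→Gary: 10 × €2 = €20
  Kent→Macon: 35 × €3 = €105
  Kent→Dover: 50 × €11 = €550
  Reno→Nampa: 45 × €9 = €405
  Hilo→Nampa: 45 × €2 = €90
Total = 160 + 35 + 20 + 105 + 550 + 405 + 90 = €1365.

1365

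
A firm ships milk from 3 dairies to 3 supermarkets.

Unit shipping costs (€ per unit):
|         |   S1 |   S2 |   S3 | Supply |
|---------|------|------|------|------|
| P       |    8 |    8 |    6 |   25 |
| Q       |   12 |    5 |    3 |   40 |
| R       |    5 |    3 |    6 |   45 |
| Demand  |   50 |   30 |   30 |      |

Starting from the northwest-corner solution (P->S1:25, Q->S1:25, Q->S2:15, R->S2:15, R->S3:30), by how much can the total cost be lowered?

Current plan cost = 25·8 + 25·12 + 15·5 + 15·3 + 30·6 = €800.
Optimal plan:
  P→S1: 25 × €8 = €200
  Q→S2: 10 × €5 = €50
  Q→S3: 30 × €3 = €90
  R→S1: 25 × €5 = €125
  R→S2: 20 × €3 = €60
Optimal cost = €525.
Saving = 800 − 525 = €275.

275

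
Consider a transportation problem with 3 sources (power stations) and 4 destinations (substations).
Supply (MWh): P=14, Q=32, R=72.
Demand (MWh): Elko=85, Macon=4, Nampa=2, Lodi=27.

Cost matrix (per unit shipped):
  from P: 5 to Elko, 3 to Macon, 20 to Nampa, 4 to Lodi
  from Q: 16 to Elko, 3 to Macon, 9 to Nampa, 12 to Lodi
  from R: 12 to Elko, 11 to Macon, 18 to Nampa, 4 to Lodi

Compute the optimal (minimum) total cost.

An optimal shipping plan:
  P to Elko: 14 × 5 = 70
  Q to Elko: 26 × 16 = 416
  Q to Macon: 4 × 3 = 12
  Q to Nampa: 2 × 9 = 18
  R to Elko: 45 × 12 = 540
  R to Lodi: 27 × 4 = 108
Total = 70 + 416 + 12 + 18 + 540 + 108 = 1164.
(Supply check: P ships 14; Q ships 32; R ships 72.)

1164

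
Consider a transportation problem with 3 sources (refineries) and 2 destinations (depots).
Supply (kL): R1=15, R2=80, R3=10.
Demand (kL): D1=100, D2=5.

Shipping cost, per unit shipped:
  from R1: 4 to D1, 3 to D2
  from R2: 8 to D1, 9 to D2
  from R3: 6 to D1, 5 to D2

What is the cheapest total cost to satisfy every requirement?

An optimal shipping plan:
  R1→D1: 10 kL
  R1→D2: 5 kL
  R2→D1: 80 kL
  R3→D1: 10 kL
Total cost = 755.

755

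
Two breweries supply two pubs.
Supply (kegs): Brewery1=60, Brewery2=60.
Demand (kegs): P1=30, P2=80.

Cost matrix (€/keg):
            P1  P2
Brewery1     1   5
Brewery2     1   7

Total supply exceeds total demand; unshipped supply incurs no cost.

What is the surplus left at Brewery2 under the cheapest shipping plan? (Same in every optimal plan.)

10

Minimum-cost shipments:
  Brewery1 to P2: 60 × €5 = €300
  Brewery2 to P1: 30 × €1 = €30
  Brewery2 to P2: 20 × €7 = €140
Total cost = €470.
Brewery2 ships 50 of its 60, leaving 10.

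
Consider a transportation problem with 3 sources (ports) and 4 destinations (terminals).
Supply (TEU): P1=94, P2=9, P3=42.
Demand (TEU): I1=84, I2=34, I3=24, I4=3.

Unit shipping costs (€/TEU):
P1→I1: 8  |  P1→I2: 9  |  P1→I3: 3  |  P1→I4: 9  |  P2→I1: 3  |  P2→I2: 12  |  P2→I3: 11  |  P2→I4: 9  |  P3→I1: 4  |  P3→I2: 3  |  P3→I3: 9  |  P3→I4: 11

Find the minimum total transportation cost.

796

One minimum-cost allocation:
  P1 to I1: 67 TEU
  P1 to I3: 24 TEU
  P1 to I4: 3 TEU
  P2 to I1: 9 TEU
  P3 to I1: 8 TEU
  P3 to I2: 34 TEU
Total cost = €796.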